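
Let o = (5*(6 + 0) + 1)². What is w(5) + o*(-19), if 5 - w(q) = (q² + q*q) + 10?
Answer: -18314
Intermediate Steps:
w(q) = -5 - 2*q² (w(q) = 5 - ((q² + q*q) + 10) = 5 - ((q² + q²) + 10) = 5 - (2*q² + 10) = 5 - (10 + 2*q²) = 5 + (-10 - 2*q²) = -5 - 2*q²)
o = 961 (o = (5*6 + 1)² = (30 + 1)² = 31² = 961)
w(5) + o*(-19) = (-5 - 2*5²) + 961*(-19) = (-5 - 2*25) - 18259 = (-5 - 50) - 18259 = -55 - 18259 = -18314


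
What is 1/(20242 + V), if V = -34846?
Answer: -1/14604 ≈ -6.8474e-5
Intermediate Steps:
1/(20242 + V) = 1/(20242 - 34846) = 1/(-14604) = -1/14604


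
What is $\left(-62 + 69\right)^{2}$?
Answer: $49$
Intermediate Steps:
$\left(-62 + 69\right)^{2} = 7^{2} = 49$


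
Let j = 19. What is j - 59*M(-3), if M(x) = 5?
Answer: -276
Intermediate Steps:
j - 59*M(-3) = 19 - 59*5 = 19 - 295 = -276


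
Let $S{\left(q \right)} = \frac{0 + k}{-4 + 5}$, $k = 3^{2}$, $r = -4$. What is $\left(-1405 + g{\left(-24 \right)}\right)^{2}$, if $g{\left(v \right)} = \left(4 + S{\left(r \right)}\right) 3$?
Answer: $1865956$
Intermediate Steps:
$k = 9$
$S{\left(q \right)} = 9$ ($S{\left(q \right)} = \frac{0 + 9}{-4 + 5} = \frac{9}{1} = 9 \cdot 1 = 9$)
$g{\left(v \right)} = 39$ ($g{\left(v \right)} = \left(4 + 9\right) 3 = 13 \cdot 3 = 39$)
$\left(-1405 + g{\left(-24 \right)}\right)^{2} = \left(-1405 + 39\right)^{2} = \left(-1366\right)^{2} = 1865956$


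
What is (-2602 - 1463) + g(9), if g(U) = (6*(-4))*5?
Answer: -4185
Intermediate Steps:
g(U) = -120 (g(U) = -24*5 = -120)
(-2602 - 1463) + g(9) = (-2602 - 1463) - 120 = -4065 - 120 = -4185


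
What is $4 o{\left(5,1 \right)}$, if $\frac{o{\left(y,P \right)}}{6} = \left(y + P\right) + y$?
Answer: $264$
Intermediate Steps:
$o{\left(y,P \right)} = 6 P + 12 y$ ($o{\left(y,P \right)} = 6 \left(\left(y + P\right) + y\right) = 6 \left(\left(P + y\right) + y\right) = 6 \left(P + 2 y\right) = 6 P + 12 y$)
$4 o{\left(5,1 \right)} = 4 \left(6 \cdot 1 + 12 \cdot 5\right) = 4 \left(6 + 60\right) = 4 \cdot 66 = 264$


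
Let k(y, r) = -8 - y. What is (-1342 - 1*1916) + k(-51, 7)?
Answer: -3215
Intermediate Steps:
(-1342 - 1*1916) + k(-51, 7) = (-1342 - 1*1916) + (-8 - 1*(-51)) = (-1342 - 1916) + (-8 + 51) = -3258 + 43 = -3215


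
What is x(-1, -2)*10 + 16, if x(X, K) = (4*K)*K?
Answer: 176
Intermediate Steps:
x(X, K) = 4*K²
x(-1, -2)*10 + 16 = (4*(-2)²)*10 + 16 = (4*4)*10 + 16 = 16*10 + 16 = 160 + 16 = 176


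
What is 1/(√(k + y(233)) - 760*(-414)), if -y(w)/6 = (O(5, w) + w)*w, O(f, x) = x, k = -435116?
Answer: 39330/12374927023 - I*√271646/49499708092 ≈ 3.1782e-6 - 1.0529e-8*I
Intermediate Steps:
y(w) = -12*w² (y(w) = -6*(w + w)*w = -6*2*w*w = -12*w²)
1/(√(k + y(233)) - 760*(-414)) = 1/(√(-435116 - 12*233²) - 760*(-414)) = 1/(√(-435116 - 12*54289) + 314640) = 1/(√(-435116 - 651468) + 314640) = 1/(√(-1086584) + 314640) = 1/(2*I*√271646 + 314640) = 1/(314640 + 2*I*√271646)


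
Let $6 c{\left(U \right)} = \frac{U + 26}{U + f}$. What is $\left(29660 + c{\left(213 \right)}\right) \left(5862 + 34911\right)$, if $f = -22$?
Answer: $\frac{461966231009}{382} \approx 1.2093 \cdot 10^{9}$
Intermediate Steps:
$c{\left(U \right)} = \frac{26 + U}{6 \left(-22 + U\right)}$ ($c{\left(U \right)} = \frac{\left(U + 26\right) \frac{1}{U - 22}}{6} = \frac{\left(26 + U\right) \frac{1}{-22 + U}}{6} = \frac{\frac{1}{-22 + U} \left(26 + U\right)}{6} = \frac{26 + U}{6 \left(-22 + U\right)}$)
$\left(29660 + c{\left(213 \right)}\right) \left(5862 + 34911\right) = \left(29660 + \frac{26 + 213}{6 \left(-22 + 213\right)}\right) \left(5862 + 34911\right) = \left(29660 + \frac{1}{6} \cdot \frac{1}{191} \cdot 239\right) 40773 = \left(29660 + \frac{239}{1146}\right) 40773 = \frac{33990599}{1146} \cdot 40773 = \frac{461966231009}{382}$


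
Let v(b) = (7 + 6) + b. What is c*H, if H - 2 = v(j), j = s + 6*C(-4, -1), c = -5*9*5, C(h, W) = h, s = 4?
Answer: 1125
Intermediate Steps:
c = -225 (c = -45*5 = -225)
j = -20 (j = 4 + 6*(-4) = 4 - 24 = -20)
v(b) = 13 + b
H = -5 (H = 2 + (13 - 20) = 2 - 7 = -5)
c*H = -225*(-5) = 1125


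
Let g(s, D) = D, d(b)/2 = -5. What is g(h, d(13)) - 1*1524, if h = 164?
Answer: -1534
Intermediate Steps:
d(b) = -10 (d(b) = 2*(-5) = -10)
g(h, d(13)) - 1*1524 = -10 - 1*1524 = -10 - 1524 = -1534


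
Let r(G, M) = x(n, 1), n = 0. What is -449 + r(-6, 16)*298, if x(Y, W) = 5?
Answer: 1041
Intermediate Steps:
r(G, M) = 5
-449 + r(-6, 16)*298 = -449 + 5*298 = -449 + 1490 = 1041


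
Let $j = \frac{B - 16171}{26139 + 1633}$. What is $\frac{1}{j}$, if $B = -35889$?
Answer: $- \frac{6943}{13015} \approx -0.53346$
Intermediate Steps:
$j = - \frac{13015}{6943}$ ($j = \frac{-35889 - 16171}{26139 + 1633} = - \frac{52060}{27772} = \left(-52060\right) \frac{1}{27772} = - \frac{13015}{6943} \approx -1.8745$)
$\frac{1}{j} = \frac{1}{- \frac{13015}{6943}} = - \frac{6943}{13015}$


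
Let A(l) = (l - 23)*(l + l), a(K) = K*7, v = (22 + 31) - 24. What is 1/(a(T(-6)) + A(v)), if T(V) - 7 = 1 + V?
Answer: 1/362 ≈ 0.0027624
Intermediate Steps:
T(V) = 8 + V (T(V) = 7 + (1 + V) = 8 + V)
v = 29 (v = 53 - 24 = 29)
a(K) = 7*K
A(l) = 2*l*(-23 + l) (A(l) = (-23 + l)*(2*l) = 2*l*(-23 + l))
1/(a(T(-6)) + A(v)) = 1/(7*(8 - 6) + 2*29*(-23 + 29)) = 1/(7*2 + 2*29*6) = 1/(14 + 348) = 1/362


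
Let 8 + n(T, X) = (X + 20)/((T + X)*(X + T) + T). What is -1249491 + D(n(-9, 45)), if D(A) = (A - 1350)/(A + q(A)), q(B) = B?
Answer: -1966564397/1574 ≈ -1.2494e+6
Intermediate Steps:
n(T, X) = -8 + (20 + X)/(T + (T + X)**2) (n(T, X) = -8 + (X + 20)/((T + X)*(X + T) + T) = -8 + (20 + X)/((T + X)*(T + X) + T) = -8 + (20 + X)/((T + X)**2 + T) = -8 + (20 + X)/(T + (T + X)**2))
D(A) = (-1350 + A)/(2*A) (D(A) = (A - 1350)/(A + A) = (-1350 + A)/((2*A)) = (-1350 + A)*(1/(2*A)) = (-1350 + A)/(2*A))
-1249491 + D(n(-9, 45)) = -1249491 + (-1350 + (20 + 45 - 8*(-9) - 8*(-9 + 45)**2)/(-9 + (-9 + 45)**2))/(2*(((20 + 45 - 8*(-9) - 8*(-9 + 45)**2)/(-9 + (-9 + 45)**2)))) = -1249491 + (-1350 + (20 + 45 + 72 - 8*36**2)/(-9 + 36**2))/(2*(((20 + 45 + 72 - 8*36**2)/(-9 + 36**2)))) = -1249491 + (-1350 + (20 + 45 + 72 - 8*1296)/(-9 + 1296))/(2*(((20 + 45 + 72 - 8*1296)/(-9 + 1296)))) = -1249491 + (-1350 + (20 + 45 + 72 - 10368)/1287)/(2*(((20 + 45 + 72 - 10368)/1287))) = -1249491 + (-1350 + (1/1287)*(-10231))/(2*(((1/1287)*(-10231)))) = -1249491 + (-1350 - 787/99)/(2*(-787/99)) = -1249491 + (1/2)*(-99/787)*(-134437/99) = -1249491 + 134437/1574 = -1966564397/1574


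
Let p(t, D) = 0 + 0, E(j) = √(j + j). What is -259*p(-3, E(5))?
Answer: 0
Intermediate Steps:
E(j) = √2*√j (E(j) = √(2*j) = √2*√j)
p(t, D) = 0
-259*p(-3, E(5)) = -259*0 = 0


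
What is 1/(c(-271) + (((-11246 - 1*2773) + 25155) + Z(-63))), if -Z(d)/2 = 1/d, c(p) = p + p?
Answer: 63/667424 ≈ 9.4393e-5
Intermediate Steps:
c(p) = 2*p
Z(d) = -2/d
1/(c(-271) + (((-11246 - 1*2773) + 25155) + Z(-63))) = 1/(2*(-271) + (((-11246 - 1*2773) + 25155) - 2/(-63))) = 1/(-542 + (((-11246 - 2773) + 25155) - 2*(-1/63))) = 1/(-542 + ((-14019 + 25155) + 2/63)) = 1/(-542 + (11136 + 2/63)) = 1/(-542 + 701570/63) = 1/(667424/63) = 63/667424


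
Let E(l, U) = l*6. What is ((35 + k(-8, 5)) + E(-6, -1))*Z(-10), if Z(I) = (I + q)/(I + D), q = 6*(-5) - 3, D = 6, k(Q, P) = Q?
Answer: -387/4 ≈ -96.750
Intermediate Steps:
E(l, U) = 6*l
q = -33 (q = -30 - 3 = -33)
Z(I) = (-33 + I)/(6 + I) (Z(I) = (I - 33)/(I + 6) = (-33 + I)/(6 + I))
((35 + k(-8, 5)) + E(-6, -1))*Z(-10) = ((35 - 8) + 6*(-6))*((-33 - 10)/(6 - 10)) = (27 - 36)*(-43/(-4)) = -(-9)*(-43)/4 = -9*43/4 = -387/4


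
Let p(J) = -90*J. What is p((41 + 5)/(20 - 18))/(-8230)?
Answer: 207/823 ≈ 0.25152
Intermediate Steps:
p((41 + 5)/(20 - 18))/(-8230) = -90*(41 + 5)/(20 - 18)/(-8230) = -4140/2*(-1/8230) = -90*23*(-1/8230) = -2070*(-1/8230) = 207/823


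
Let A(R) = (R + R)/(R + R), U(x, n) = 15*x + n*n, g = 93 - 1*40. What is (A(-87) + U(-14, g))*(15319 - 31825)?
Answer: -42915600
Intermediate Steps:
g = 53 (g = 93 - 40 = 53)
U(x, n) = n² + 15*x (U(x, n) = 15*x + n² = n² + 15*x)
A(R) = 1 (A(R) = (2*R)/((2*R)) = (2*R)*(1/(2*R)) = 1)
(A(-87) + U(-14, g))*(15319 - 31825) = (1 + (53² + 15*(-14)))*(15319 - 31825) = (1 + (2809 - 210))*(-16506) = (1 + 2599)*(-16506) = 2600*(-16506) = -42915600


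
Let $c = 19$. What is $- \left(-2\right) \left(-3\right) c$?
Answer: $-114$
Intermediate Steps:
$- \left(-2\right) \left(-3\right) c = - \left(-2\right) \left(-3\right) 19 = - 6 \cdot 19 = \left(-1\right) 114 = -114$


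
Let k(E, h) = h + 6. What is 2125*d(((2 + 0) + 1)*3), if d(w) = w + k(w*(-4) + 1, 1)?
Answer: 34000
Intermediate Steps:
k(E, h) = 6 + h
d(w) = 7 + w (d(w) = w + (6 + 1) = w + 7 = 7 + w)
2125*d(((2 + 0) + 1)*3) = 2125*(7 + ((2 + 0) + 1)*3) = 2125*(7 + (2 + 1)*3) = 2125*(7 + 3*3) = 2125*(7 + 9) = 2125*16 = 34000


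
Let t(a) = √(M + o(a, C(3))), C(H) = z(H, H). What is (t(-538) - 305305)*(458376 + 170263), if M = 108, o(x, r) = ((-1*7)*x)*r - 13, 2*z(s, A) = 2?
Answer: -191926629895 + 1885917*√429 ≈ -1.9189e+11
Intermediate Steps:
z(s, A) = 1 (z(s, A) = (½)*2 = 1)
C(H) = 1
o(x, r) = -13 - 7*r*x (o(x, r) = (-7*x)*r - 13 = -7*r*x - 13 = -13 - 7*r*x)
t(a) = √(95 - 7*a) (t(a) = √(108 + (-13 - 7*1*a)) = √(108 + (-13 - 7*a)) = √(95 - 7*a))
(t(-538) - 305305)*(458376 + 170263) = (√(95 - 7*(-538)) - 305305)*(458376 + 170263) = (√(95 + 3766) - 305305)*628639 = (√3861 - 305305)*628639 = (3*√429 - 305305)*628639 = (-305305 + 3*√429)*628639 = -191926629895 + 1885917*√429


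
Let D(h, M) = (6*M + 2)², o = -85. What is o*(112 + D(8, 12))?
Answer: -474980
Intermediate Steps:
D(h, M) = (2 + 6*M)²
o*(112 + D(8, 12)) = -85*(112 + 4*(1 + 3*12)²) = -85*(112 + 4*(1 + 36)²) = -85*(112 + 4*37²) = -85*(112 + 4*1369) = -85*(112 + 5476) = -85*5588 = -474980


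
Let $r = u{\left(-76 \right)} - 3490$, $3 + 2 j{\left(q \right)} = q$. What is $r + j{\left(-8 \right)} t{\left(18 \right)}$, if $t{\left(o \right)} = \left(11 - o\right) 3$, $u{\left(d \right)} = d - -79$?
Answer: $- \frac{6743}{2} \approx -3371.5$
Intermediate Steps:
$j{\left(q \right)} = - \frac{3}{2} + \frac{q}{2}$
$u{\left(d \right)} = 79 + d$ ($u{\left(d \right)} = d + 79 = 79 + d$)
$t{\left(o \right)} = 33 - 3 o$
$r = -3487$ ($r = \left(79 - 76\right) - 3490 = 3 - 3490 = -3487$)
$r + j{\left(-8 \right)} t{\left(18 \right)} = -3487 + \left(- \frac{3}{2} + \frac{1}{2} \left(-8\right)\right) \left(33 - 54\right) = -3487 + \left(- \frac{3}{2} - 4\right) \left(33 - 54\right) = -3487 - - \frac{231}{2} = -3487 + \frac{231}{2} = - \frac{6743}{2}$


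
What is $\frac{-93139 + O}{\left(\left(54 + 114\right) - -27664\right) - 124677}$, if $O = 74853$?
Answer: $\frac{18286}{96845} \approx 0.18882$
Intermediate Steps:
$\frac{-93139 + O}{\left(\left(54 + 114\right) - -27664\right) - 124677} = \frac{-93139 + 74853}{\left(\left(54 + 114\right) - -27664\right) - 124677} = - \frac{18286}{\left(168 + 27664\right) - 124677} = - \frac{18286}{27832 - 124677} = - \frac{18286}{-96845} = \left(-18286\right) \left(- \frac{1}{96845}\right) = \frac{18286}{96845}$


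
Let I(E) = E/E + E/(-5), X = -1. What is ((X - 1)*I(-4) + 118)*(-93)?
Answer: -53196/5 ≈ -10639.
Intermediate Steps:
I(E) = 1 - E/5 (I(E) = 1 + E*(-⅕) = 1 - E/5)
((X - 1)*I(-4) + 118)*(-93) = ((-1 - 1)*(1 - ⅕*(-4)) + 118)*(-93) = (-2*(1 + ⅘) + 118)*(-93) = (-2*9/5 + 118)*(-93) = (-18/5 + 118)*(-93) = (572/5)*(-93) = -53196/5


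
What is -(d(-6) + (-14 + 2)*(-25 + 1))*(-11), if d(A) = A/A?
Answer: 3179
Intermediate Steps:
d(A) = 1
-(d(-6) + (-14 + 2)*(-25 + 1))*(-11) = -(1 + (-14 + 2)*(-25 + 1))*(-11) = -(1 - 12*(-24))*(-11) = -(1 + 288)*(-11) = -289*(-11) = -1*(-3179) = 3179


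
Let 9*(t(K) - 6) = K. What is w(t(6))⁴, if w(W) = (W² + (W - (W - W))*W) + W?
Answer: 547008160000/6561 ≈ 8.3373e+7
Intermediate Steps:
t(K) = 6 + K/9
w(W) = W + 2*W² (w(W) = (W² + (W - 1*0)*W) + W = (W² + (W + 0)*W) + W = (W² + W*W) + W = (W² + W²) + W = 2*W² + W = W + 2*W²)
w(t(6))⁴ = ((6 + (⅑)*6)*(1 + 2*(6 + (⅑)*6)))⁴ = ((6 + ⅔)*(1 + 2*(6 + ⅔)))⁴ = (20*(1 + 2*(20/3))/3)⁴ = (20*(1 + 40/3)/3)⁴ = ((20/3)*(43/3))⁴ = (860/9)⁴ = 547008160000/6561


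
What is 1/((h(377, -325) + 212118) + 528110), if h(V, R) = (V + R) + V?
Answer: 1/740657 ≈ 1.3502e-6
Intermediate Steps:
h(V, R) = R + 2*V (h(V, R) = (R + V) + V = R + 2*V)
1/((h(377, -325) + 212118) + 528110) = 1/(((-325 + 2*377) + 212118) + 528110) = 1/(((-325 + 754) + 212118) + 528110) = 1/((429 + 212118) + 528110) = 1/(212547 + 528110) = 1/740657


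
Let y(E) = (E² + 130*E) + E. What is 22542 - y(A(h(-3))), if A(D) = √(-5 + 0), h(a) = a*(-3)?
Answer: 22547 - 131*I*√5 ≈ 22547.0 - 292.92*I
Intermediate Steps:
h(a) = -3*a
A(D) = I*√5 (A(D) = √(-5) = I*√5)
y(E) = E² + 131*E
22542 - y(A(h(-3))) = 22542 - I*√5*(131 + I*√5)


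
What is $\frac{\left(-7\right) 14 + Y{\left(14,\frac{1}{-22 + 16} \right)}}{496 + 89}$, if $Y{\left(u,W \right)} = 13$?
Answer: $- \frac{17}{117} \approx -0.1453$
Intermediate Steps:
$\frac{\left(-7\right) 14 + Y{\left(14,\frac{1}{-22 + 16} \right)}}{496 + 89} = \frac{\left(-7\right) 14 + 13}{496 + 89} = \frac{-98 + 13}{585} = \left(-85\right) \frac{1}{585} = - \frac{17}{117}$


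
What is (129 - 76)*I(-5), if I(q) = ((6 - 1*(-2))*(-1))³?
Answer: -27136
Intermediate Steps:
I(q) = -512 (I(q) = ((6 + 2)*(-1))³ = (8*(-1))³ = (-8)³ = -512)
(129 - 76)*I(-5) = (129 - 76)*(-512) = 53*(-512) = -27136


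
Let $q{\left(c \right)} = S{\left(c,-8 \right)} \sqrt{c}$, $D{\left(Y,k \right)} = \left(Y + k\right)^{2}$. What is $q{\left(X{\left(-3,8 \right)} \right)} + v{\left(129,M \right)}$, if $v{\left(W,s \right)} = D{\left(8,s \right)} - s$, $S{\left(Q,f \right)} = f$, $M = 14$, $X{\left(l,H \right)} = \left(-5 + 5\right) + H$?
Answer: $470 - 16 \sqrt{2} \approx 447.37$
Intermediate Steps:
$X{\left(l,H \right)} = H$ ($X{\left(l,H \right)} = 0 + H = H$)
$v{\left(W,s \right)} = \left(8 + s\right)^{2} - s$
$q{\left(c \right)} = - 8 \sqrt{c}$
$q{\left(X{\left(-3,8 \right)} \right)} + v{\left(129,M \right)} = - 8 \sqrt{8} + \left(\left(8 + 14\right)^{2} - 14\right) = - 8 \cdot 2 \sqrt{2} - \left(14 - 22^{2}\right) = - 16 \sqrt{2} + \left(484 - 14\right) = - 16 \sqrt{2} + 470 = 470 - 16 \sqrt{2}$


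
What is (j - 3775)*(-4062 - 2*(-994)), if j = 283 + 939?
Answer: 5294922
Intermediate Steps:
j = 1222
(j - 3775)*(-4062 - 2*(-994)) = (1222 - 3775)*(-4062 - 2*(-994)) = -2553*(-4062 + 1988) = -2553*(-2074) = 5294922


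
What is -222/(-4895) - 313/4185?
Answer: -120613/4097115 ≈ -0.029439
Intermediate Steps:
-222/(-4895) - 313/4185 = -222*(-1/4895) - 313*1/4185 = 222/4895 - 313/4185 = -120613/4097115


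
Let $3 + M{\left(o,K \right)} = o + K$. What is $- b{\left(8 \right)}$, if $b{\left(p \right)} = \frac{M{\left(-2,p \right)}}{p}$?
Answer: $- \frac{3}{8} \approx -0.375$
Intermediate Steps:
$M{\left(o,K \right)} = -3 + K + o$ ($M{\left(o,K \right)} = -3 + \left(o + K\right) = -3 + \left(K + o\right) = -3 + K + o$)
$b{\left(p \right)} = \frac{-5 + p}{p}$ ($b{\left(p \right)} = \frac{-3 + p - 2}{p} = \frac{-5 + p}{p}$)
$- b{\left(8 \right)} = - \frac{-5 + 8}{8} = - \frac{3}{8}$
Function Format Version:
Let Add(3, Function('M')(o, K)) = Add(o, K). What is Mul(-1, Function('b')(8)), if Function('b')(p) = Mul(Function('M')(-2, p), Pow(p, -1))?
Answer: Rational(-3, 8) ≈ -0.37500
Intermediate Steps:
Function('M')(o, K) = Add(-3, K, o) (Function('M')(o, K) = Add(-3, Add(o, K)) = Add(-3, Add(K, o)) = Add(-3, K, o))
Function('b')(p) = Mul(Pow(p, -1), Add(-5, p)) (Function('b')(p) = Mul(Add(-3, p, -2), Pow(p, -1)) = Mul(Add(-5, p), Pow(p, -1)) = Mul(Pow(p, -1), Add(-5, p)))
Mul(-1, Function('b')(8)) = Mul(-1, Mul(Pow(8, -1), Add(-5, 8))) = Mul(-1, Mul(Rational(1, 8), 3)) = Mul(-1, Rational(3, 8)) = Rational(-3, 8)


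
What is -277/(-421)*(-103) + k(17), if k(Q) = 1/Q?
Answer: -484606/7157 ≈ -67.711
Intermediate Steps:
-277/(-421)*(-103) + k(17) = -277/(-421)*(-103) + 1/17 = -277*(-1/421)*(-103) + 1/17 = (277/421)*(-103) + 1/17 = -28531/421 + 1/17 = -484606/7157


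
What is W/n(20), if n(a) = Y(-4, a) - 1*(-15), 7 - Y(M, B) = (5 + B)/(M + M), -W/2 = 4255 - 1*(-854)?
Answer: -27248/67 ≈ -406.69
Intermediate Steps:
W = -10218 (W = -2*(4255 - 1*(-854)) = -2*(4255 + 854) = -2*5109 = -10218)
Y(M, B) = 7 - (5 + B)/(2*M) (Y(M, B) = 7 - (5 + B)/(M + M) = 7 - (5 + B)/(2*M))
n(a) = 181/8 + a/8 (n(a) = (½)*(-5 - a + 14*(-4))/(-4) - 1*(-15) = (½)*(-¼)*(-5 - a - 56) + 15 = (½)*(-¼)*(-61 - a) + 15 = (61/8 + a/8) + 15 = 181/8 + a/8)
W/n(20) = -10218/(181/8 + (⅛)*20) = -10218/(181/8 + 5/2) = -10218/201/8 = -10218*8/201 = -27248/67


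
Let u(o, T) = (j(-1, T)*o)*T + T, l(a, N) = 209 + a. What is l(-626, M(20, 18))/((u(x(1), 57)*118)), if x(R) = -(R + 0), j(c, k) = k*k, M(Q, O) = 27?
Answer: 139/7282016 ≈ 1.9088e-5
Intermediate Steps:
j(c, k) = k**2
x(R) = -R
u(o, T) = T + o*T**3 (u(o, T) = (T**2*o)*T + T = (o*T**2)*T + T = o*T**3 + T = T + o*T**3)
l(-626, M(20, 18))/((u(x(1), 57)*118)) = (209 - 626)/(((57 - 1*1*57**3)*118)) = -417*1/(118*(57 - 1*185193)) = -417*1/(118*(57 - 185193)) = -417/((-185136*118)) = -417/(-21846048) = -417*(-1/21846048) = 139/7282016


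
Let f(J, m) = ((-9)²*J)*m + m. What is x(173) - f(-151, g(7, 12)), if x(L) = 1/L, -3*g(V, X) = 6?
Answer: -4231579/173 ≈ -24460.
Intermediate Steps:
g(V, X) = -2 (g(V, X) = -⅓*6 = -2)
f(J, m) = m + 81*J*m (f(J, m) = (81*J)*m + m = 81*J*m + m = m + 81*J*m)
x(173) - f(-151, g(7, 12)) = 1/173 - (-2)*(1 + 81*(-151)) = 1/173 - (-2)*(1 - 12231) = 1/173 - (-2)*(-12230) = 1/173 - 1*24460 = 1/173 - 24460 = -4231579/173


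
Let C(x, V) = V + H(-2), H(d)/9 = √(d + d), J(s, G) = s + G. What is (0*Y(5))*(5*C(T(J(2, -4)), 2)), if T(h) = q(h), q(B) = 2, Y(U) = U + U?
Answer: 0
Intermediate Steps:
J(s, G) = G + s
Y(U) = 2*U
H(d) = 9*√2*√d (H(d) = 9*√(d + d) = 9*√(2*d) = 9*(√2*√d) = 9*√2*√d)
T(h) = 2
C(x, V) = V + 18*I (C(x, V) = V + 9*√2*√(-2) = V + 9*√2*(I*√2) = V + 18*I)
(0*Y(5))*(5*C(T(J(2, -4)), 2)) = (0*(2*5))*(5*(2 + 18*I)) = (0*10)*(10 + 90*I) = 0*(10 + 90*I) = 0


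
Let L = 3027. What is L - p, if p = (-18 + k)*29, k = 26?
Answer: 2795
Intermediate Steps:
p = 232 (p = (-18 + 26)*29 = 8*29 = 232)
L - p = 3027 - 1*232 = 3027 - 232 = 2795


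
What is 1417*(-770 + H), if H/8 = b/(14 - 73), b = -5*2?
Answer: -64260950/59 ≈ -1.0892e+6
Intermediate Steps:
b = -10
H = 80/59 (H = 8*(-10/(14 - 73)) = 8*(-10/(-59)) = 8*(-1/59*(-10)) = 8*(10/59) = 80/59 ≈ 1.3559)
1417*(-770 + H) = 1417*(-770 + 80/59) = 1417*(-45350/59) = -64260950/59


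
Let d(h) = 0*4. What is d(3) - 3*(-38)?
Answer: 114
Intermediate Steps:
d(h) = 0
d(3) - 3*(-38) = 0 - 3*(-38) = 0 + 114 = 114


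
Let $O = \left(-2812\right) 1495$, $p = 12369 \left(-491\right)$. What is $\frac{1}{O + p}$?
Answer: $- \frac{1}{10277119} \approx -9.7304 \cdot 10^{-8}$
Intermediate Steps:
$p = -6073179$
$O = -4203940$
$\frac{1}{O + p} = \frac{1}{-4203940 - 6073179} = \frac{1}{-10277119} = - \frac{1}{10277119}$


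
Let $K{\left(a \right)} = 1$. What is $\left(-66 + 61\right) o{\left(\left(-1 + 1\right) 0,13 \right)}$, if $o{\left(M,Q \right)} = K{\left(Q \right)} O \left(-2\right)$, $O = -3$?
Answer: $-30$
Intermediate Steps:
$o{\left(M,Q \right)} = 6$ ($o{\left(M,Q \right)} = 1 \left(-3\right) \left(-2\right) = \left(-3\right) \left(-2\right) = 6$)
$\left(-66 + 61\right) o{\left(\left(-1 + 1\right) 0,13 \right)} = \left(-66 + 61\right) 6 = \left(-5\right) 6 = -30$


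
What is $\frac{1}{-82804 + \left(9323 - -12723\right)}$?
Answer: $- \frac{1}{60758} \approx -1.6459 \cdot 10^{-5}$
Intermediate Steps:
$\frac{1}{-82804 + \left(9323 - -12723\right)} = \frac{1}{-82804 + \left(9323 + 12723\right)} = \frac{1}{-82804 + 22046} = \frac{1}{-60758} = - \frac{1}{60758}$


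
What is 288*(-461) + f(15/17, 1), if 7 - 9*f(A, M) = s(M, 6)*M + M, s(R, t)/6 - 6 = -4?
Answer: -398306/3 ≈ -1.3277e+5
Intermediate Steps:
s(R, t) = 12 (s(R, t) = 36 + 6*(-4) = 36 - 24 = 12)
f(A, M) = 7/9 - 13*M/9 (f(A, M) = 7/9 - (12*M + M)/9 = 7/9 - 13*M/9)
288*(-461) + f(15/17, 1) = 288*(-461) + (7/9 - 13/9*1) = -132768 + (7/9 - 13/9) = -132768 - ⅔ = -398306/3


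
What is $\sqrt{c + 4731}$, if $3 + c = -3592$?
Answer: $4 \sqrt{71} \approx 33.705$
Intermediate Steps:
$c = -3595$ ($c = -3 - 3592 = -3595$)
$\sqrt{c + 4731} = \sqrt{-3595 + 4731} = \sqrt{1136} = 4 \sqrt{71}$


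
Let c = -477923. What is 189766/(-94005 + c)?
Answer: -94883/285964 ≈ -0.33180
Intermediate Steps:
189766/(-94005 + c) = 189766/(-94005 - 477923) = 189766/(-571928) = 189766*(-1/571928) = -94883/285964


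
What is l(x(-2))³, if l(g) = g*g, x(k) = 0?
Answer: 0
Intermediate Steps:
l(g) = g²
l(x(-2))³ = (0²)³ = 0³ = 0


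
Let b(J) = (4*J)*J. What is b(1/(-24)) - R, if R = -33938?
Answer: 4887073/144 ≈ 33938.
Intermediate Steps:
b(J) = 4*J**2
b(1/(-24)) - R = 4*(1/(-24))**2 - 1*(-33938) = 4*(-1/24)**2 + 33938 = 4*(1/576) + 33938 = 1/144 + 33938 = 4887073/144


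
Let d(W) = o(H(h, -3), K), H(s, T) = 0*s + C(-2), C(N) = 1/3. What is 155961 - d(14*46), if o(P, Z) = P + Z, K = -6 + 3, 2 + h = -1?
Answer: 467891/3 ≈ 1.5596e+5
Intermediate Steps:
C(N) = ⅓
h = -3 (h = -2 - 1 = -3)
H(s, T) = ⅓ (H(s, T) = 0*s + ⅓ = 0 + ⅓ = ⅓)
K = -3
d(W) = -8/3 (d(W) = ⅓ - 3 = -8/3)
155961 - d(14*46) = 155961 - 1*(-8/3) = 155961 + 8/3 = 467891/3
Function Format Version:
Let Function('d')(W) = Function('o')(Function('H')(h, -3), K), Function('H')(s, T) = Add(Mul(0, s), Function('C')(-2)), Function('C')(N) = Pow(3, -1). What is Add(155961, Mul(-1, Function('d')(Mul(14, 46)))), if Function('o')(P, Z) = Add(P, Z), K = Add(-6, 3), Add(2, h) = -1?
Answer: Rational(467891, 3) ≈ 1.5596e+5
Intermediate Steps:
Function('C')(N) = Rational(1, 3)
h = -3 (h = Add(-2, -1) = -3)
Function('H')(s, T) = Rational(1, 3) (Function('H')(s, T) = Add(Mul(0, s), Rational(1, 3)) = Add(0, Rational(1, 3)) = Rational(1, 3))
K = -3
Function('d')(W) = Rational(-8, 3) (Function('d')(W) = Add(Rational(1, 3), -3) = Rational(-8, 3))
Add(155961, Mul(-1, Function('d')(Mul(14, 46)))) = Add(155961, Mul(-1, Rational(-8, 3))) = Add(155961, Rational(8, 3)) = Rational(467891, 3)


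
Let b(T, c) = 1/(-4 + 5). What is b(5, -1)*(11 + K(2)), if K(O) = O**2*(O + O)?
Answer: 27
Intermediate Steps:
b(T, c) = 1 (b(T, c) = 1/1 = 1)
K(O) = 2*O**3 (K(O) = O**2*(2*O) = 2*O**3)
b(5, -1)*(11 + K(2)) = 1*(11 + 2*2**3) = 1*(11 + 2*8) = 1*(11 + 16) = 1*27 = 27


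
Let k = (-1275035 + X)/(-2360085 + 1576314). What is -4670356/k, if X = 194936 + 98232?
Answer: -1220163197492/327289 ≈ -3.7281e+6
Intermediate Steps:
X = 293168
k = 327289/261257 (k = (-1275035 + 293168)/(-2360085 + 1576314) = -981867/(-783771) = -981867*(-1/783771) = 327289/261257 ≈ 1.2527)
-4670356/k = -4670356/327289/261257 = -4670356*261257/327289 = -1220163197492/327289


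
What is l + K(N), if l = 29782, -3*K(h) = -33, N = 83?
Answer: 29793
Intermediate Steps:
K(h) = 11 (K(h) = -⅓*(-33) = 11)
l + K(N) = 29782 + 11 = 29793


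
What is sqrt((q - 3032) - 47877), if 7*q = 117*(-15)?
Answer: I*sqrt(2506826)/7 ≈ 226.19*I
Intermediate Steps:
q = -1755/7 (q = (117*(-15))/7 = (1/7)*(-1755) = -1755/7 ≈ -250.71)
sqrt((q - 3032) - 47877) = sqrt((-1755/7 - 3032) - 47877) = sqrt(-22979/7 - 47877) = sqrt(-358118/7) = I*sqrt(2506826)/7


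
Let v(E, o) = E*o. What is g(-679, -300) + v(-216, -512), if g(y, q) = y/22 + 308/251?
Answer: 610525371/5522 ≈ 1.1056e+5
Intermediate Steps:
g(y, q) = 308/251 + y/22 (g(y, q) = y*(1/22) + 308*(1/251) = y/22 + 308/251 = 308/251 + y/22)
g(-679, -300) + v(-216, -512) = (308/251 + (1/22)*(-679)) - 216*(-512) = (308/251 - 679/22) + 110592 = -163653/5522 + 110592 = 610525371/5522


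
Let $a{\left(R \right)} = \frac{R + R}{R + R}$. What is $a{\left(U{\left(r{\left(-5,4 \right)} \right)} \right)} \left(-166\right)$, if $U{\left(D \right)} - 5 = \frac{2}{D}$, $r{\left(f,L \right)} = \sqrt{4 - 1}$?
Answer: $-166$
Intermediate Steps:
$r{\left(f,L \right)} = \sqrt{3}$
$U{\left(D \right)} = 5 + \frac{2}{D}$
$a{\left(R \right)} = 1$ ($a{\left(R \right)} = \frac{2 R}{2 R} = 2 R \frac{1}{2 R} = 1$)
$a{\left(U{\left(r{\left(-5,4 \right)} \right)} \right)} \left(-166\right) = 1 \left(-166\right) = -166$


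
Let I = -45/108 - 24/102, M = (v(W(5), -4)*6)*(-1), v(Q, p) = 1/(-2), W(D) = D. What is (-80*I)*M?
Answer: 2660/17 ≈ 156.47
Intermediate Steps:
v(Q, p) = -½ (v(Q, p) = 1*(-½) = -½)
M = 3 (M = -½*6*(-1) = -3*(-1) = 3)
I = -133/204 (I = -45*1/108 - 24*1/102 = -5/12 - 4/17 = -133/204 ≈ -0.65196)
(-80*I)*M = -80*(-133/204)*3 = (2660/51)*3 = 2660/17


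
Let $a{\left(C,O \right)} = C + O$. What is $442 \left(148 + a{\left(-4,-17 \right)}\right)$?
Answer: $56134$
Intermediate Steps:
$442 \left(148 + a{\left(-4,-17 \right)}\right) = 442 \left(148 - 21\right) = 442 \cdot 127 = 56134$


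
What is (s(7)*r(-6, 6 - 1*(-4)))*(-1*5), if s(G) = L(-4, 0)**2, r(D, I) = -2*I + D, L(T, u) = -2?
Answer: 520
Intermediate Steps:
r(D, I) = D - 2*I
s(G) = 4 (s(G) = (-2)**2 = 4)
(s(7)*r(-6, 6 - 1*(-4)))*(-1*5) = (4*(-6 - 2*(6 - 1*(-4))))*(-1*5) = (4*(-6 - 2*(6 + 4)))*(-5) = (4*(-6 - 2*10))*(-5) = (4*(-6 - 20))*(-5) = (4*(-26))*(-5) = -104*(-5) = 520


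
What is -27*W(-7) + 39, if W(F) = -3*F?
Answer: -528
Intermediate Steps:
-27*W(-7) + 39 = -(-81)*(-7) + 39 = -27*21 + 39 = -567 + 39 = -528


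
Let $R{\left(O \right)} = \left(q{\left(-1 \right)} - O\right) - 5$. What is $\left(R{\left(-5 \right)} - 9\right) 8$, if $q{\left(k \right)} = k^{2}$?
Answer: $-64$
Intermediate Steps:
$R{\left(O \right)} = -4 - O$ ($R{\left(O \right)} = \left(\left(-1\right)^{2} - O\right) - 5 = \left(1 - O\right) - 5 = -4 - O$)
$\left(R{\left(-5 \right)} - 9\right) 8 = \left(\left(-4 - -5\right) - 9\right) 8 = \left(\left(-4 + 5\right) - 9\right) 8 = \left(1 - 9\right) 8 = \left(-8\right) 8 = -64$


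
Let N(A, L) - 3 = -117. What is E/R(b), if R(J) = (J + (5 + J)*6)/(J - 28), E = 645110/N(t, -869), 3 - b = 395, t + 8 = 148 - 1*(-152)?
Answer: -22578850/25783 ≈ -875.73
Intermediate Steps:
t = 292 (t = -8 + (148 - 1*(-152)) = -8 + (148 + 152) = -8 + 300 = 292)
N(A, L) = -114 (N(A, L) = 3 - 117 = -114)
b = -392 (b = 3 - 1*395 = 3 - 395 = -392)
E = -322555/57 (E = 645110/(-114) = 645110*(-1/114) = -322555/57 ≈ -5658.9)
R(J) = (30 + 7*J)/(-28 + J) (R(J) = (J + (30 + 6*J))/(-28 + J) = (30 + 7*J)/(-28 + J))
E/R(b) = -322555*(-28 - 392)/(30 + 7*(-392))/57 = -322555*(-420/(30 - 2744))/57 = -322555/(57*((-1/420*(-2714)))) = -322555/(57*1357/210) = -322555/57*210/1357 = -22578850/25783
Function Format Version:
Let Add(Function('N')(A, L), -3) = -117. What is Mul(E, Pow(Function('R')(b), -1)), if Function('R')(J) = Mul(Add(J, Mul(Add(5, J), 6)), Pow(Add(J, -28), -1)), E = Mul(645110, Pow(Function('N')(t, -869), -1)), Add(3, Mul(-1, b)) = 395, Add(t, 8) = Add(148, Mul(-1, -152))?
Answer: Rational(-22578850, 25783) ≈ -875.73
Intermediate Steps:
t = 292 (t = Add(-8, Add(148, Mul(-1, -152))) = Add(-8, Add(148, 152)) = Add(-8, 300) = 292)
Function('N')(A, L) = -114 (Function('N')(A, L) = Add(3, -117) = -114)
b = -392 (b = Add(3, Mul(-1, 395)) = Add(3, -395) = -392)
E = Rational(-322555, 57) (E = Mul(645110, Pow(-114, -1)) = Mul(645110, Rational(-1, 114)) = Rational(-322555, 57) ≈ -5658.9)
Function('R')(J) = Mul(Pow(Add(-28, J), -1), Add(30, Mul(7, J))) (Function('R')(J) = Mul(Add(J, Add(30, Mul(6, J))), Pow(Add(-28, J), -1)) = Mul(Add(30, Mul(7, J)), Pow(Add(-28, J), -1)) = Mul(Pow(Add(-28, J), -1), Add(30, Mul(7, J))))
Mul(E, Pow(Function('R')(b), -1)) = Mul(Rational(-322555, 57), Pow(Mul(Pow(Add(-28, -392), -1), Add(30, Mul(7, -392))), -1)) = Mul(Rational(-322555, 57), Pow(Mul(Pow(-420, -1), Add(30, -2744)), -1)) = Mul(Rational(-322555, 57), Pow(Mul(Rational(-1, 420), -2714), -1)) = Mul(Rational(-322555, 57), Pow(Rational(1357, 210), -1)) = Mul(Rational(-322555, 57), Rational(210, 1357)) = Rational(-22578850, 25783)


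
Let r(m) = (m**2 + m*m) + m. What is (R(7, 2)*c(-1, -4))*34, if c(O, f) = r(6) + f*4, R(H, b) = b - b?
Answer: 0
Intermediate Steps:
r(m) = m + 2*m**2 (r(m) = (m**2 + m**2) + m = 2*m**2 + m = m + 2*m**2)
R(H, b) = 0
c(O, f) = 78 + 4*f (c(O, f) = 6*(1 + 2*6) + f*4 = 6*(1 + 12) + 4*f = 6*13 + 4*f = 78 + 4*f)
(R(7, 2)*c(-1, -4))*34 = (0*(78 + 4*(-4)))*34 = (0*(78 - 16))*34 = (0*62)*34 = 0*34 = 0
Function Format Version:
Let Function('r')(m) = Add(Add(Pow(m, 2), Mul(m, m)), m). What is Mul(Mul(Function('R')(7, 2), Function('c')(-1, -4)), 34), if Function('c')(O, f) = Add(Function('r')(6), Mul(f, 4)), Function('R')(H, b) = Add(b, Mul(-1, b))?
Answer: 0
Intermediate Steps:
Function('r')(m) = Add(m, Mul(2, Pow(m, 2))) (Function('r')(m) = Add(Add(Pow(m, 2), Pow(m, 2)), m) = Add(Mul(2, Pow(m, 2)), m) = Add(m, Mul(2, Pow(m, 2))))
Function('R')(H, b) = 0
Function('c')(O, f) = Add(78, Mul(4, f)) (Function('c')(O, f) = Add(Mul(6, Add(1, Mul(2, 6))), Mul(f, 4)) = Add(Mul(6, Add(1, 12)), Mul(4, f)) = Add(Mul(6, 13), Mul(4, f)) = Add(78, Mul(4, f)))
Mul(Mul(Function('R')(7, 2), Function('c')(-1, -4)), 34) = Mul(Mul(0, Add(78, Mul(4, -4))), 34) = Mul(Mul(0, Add(78, -16)), 34) = Mul(Mul(0, 62), 34) = Mul(0, 34) = 0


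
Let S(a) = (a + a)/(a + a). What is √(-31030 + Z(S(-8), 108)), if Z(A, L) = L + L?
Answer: I*√30814 ≈ 175.54*I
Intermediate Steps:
S(a) = 1 (S(a) = (2*a)/((2*a)) = (2*a)*(1/(2*a)) = 1)
Z(A, L) = 2*L
√(-31030 + Z(S(-8), 108)) = √(-31030 + 2*108) = √(-31030 + 216) = √(-30814) = I*√30814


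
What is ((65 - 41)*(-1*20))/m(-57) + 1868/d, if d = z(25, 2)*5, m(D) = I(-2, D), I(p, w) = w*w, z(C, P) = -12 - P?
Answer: -1017122/37905 ≈ -26.833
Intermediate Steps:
I(p, w) = w**2
m(D) = D**2
d = -70 (d = (-12 - 1*2)*5 = (-12 - 2)*5 = -14*5 = -70)
((65 - 41)*(-1*20))/m(-57) + 1868/d = ((65 - 41)*(-1*20))/((-57)**2) + 1868/(-70) = (24*(-20))/3249 + 1868*(-1/70) = -480*1/3249 - 934/35 = -160/1083 - 934/35 = -1017122/37905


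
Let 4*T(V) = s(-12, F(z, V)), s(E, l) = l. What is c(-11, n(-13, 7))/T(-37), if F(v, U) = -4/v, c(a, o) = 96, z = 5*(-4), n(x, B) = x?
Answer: 1920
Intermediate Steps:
z = -20
T(V) = 1/20 (T(V) = (-4/(-20))/4 = (-4*(-1/20))/4 = (¼)*(⅕) = 1/20)
c(-11, n(-13, 7))/T(-37) = 96/(1/20) = 96*20 = 1920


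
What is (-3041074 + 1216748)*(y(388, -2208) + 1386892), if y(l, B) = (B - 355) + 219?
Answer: -2525866914648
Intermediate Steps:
y(l, B) = -136 + B (y(l, B) = (-355 + B) + 219 = -136 + B)
(-3041074 + 1216748)*(y(388, -2208) + 1386892) = (-3041074 + 1216748)*((-136 - 2208) + 1386892) = -1824326*(-2344 + 1386892) = -1824326*1384548 = -2525866914648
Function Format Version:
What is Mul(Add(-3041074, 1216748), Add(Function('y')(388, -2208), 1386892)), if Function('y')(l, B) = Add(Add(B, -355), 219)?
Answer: -2525866914648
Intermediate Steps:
Function('y')(l, B) = Add(-136, B) (Function('y')(l, B) = Add(Add(-355, B), 219) = Add(-136, B))
Mul(Add(-3041074, 1216748), Add(Function('y')(388, -2208), 1386892)) = Mul(Add(-3041074, 1216748), Add(Add(-136, -2208), 1386892)) = Mul(-1824326, Add(-2344, 1386892)) = Mul(-1824326, 1384548) = -2525866914648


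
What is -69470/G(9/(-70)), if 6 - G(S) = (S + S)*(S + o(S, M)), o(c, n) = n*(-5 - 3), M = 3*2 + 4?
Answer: 170201500/35781 ≈ 4756.8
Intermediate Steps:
M = 10 (M = 6 + 4 = 10)
o(c, n) = -8*n (o(c, n) = n*(-8) = -8*n)
G(S) = 6 - 2*S*(-80 + S) (G(S) = 6 - (S + S)*(S - 8*10) = 6 - 2*S*(S - 80) = 6 - 2*S*(-80 + S))
-69470/G(9/(-70)) = -69470/(6 - 2*(9/(-70))² + 160*(9/(-70))) = -69470/(6 - 2*(9*(-1/70))² + 160*(9*(-1/70))) = -69470/(6 - 2*(-9/70)² + 160*(-9/70)) = -69470/(6 - 2*81/4900 - 144/7) = -69470/(6 - 81/2450 - 144/7) = -69470/(-35781/2450) = -69470*(-2450/35781) = 170201500/35781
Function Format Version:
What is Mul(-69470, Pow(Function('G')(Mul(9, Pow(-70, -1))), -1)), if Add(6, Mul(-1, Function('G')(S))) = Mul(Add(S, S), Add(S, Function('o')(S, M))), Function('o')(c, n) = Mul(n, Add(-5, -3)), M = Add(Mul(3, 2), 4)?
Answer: Rational(170201500, 35781) ≈ 4756.8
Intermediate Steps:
M = 10 (M = Add(6, 4) = 10)
Function('o')(c, n) = Mul(-8, n) (Function('o')(c, n) = Mul(n, -8) = Mul(-8, n))
Function('G')(S) = Add(6, Mul(-2, S, Add(-80, S))) (Function('G')(S) = Add(6, Mul(-1, Mul(Add(S, S), Add(S, Mul(-8, 10))))) = Add(6, Mul(-1, Mul(Mul(2, S), Add(S, -80)))) = Add(6, Mul(-1, Mul(Mul(2, S), Add(-80, S)))) = Add(6, Mul(-1, Mul(2, S, Add(-80, S)))) = Add(6, Mul(-2, S, Add(-80, S))))
Mul(-69470, Pow(Function('G')(Mul(9, Pow(-70, -1))), -1)) = Mul(-69470, Pow(Add(6, Mul(-2, Pow(Mul(9, Pow(-70, -1)), 2)), Mul(160, Mul(9, Pow(-70, -1)))), -1)) = Mul(-69470, Pow(Add(6, Mul(-2, Pow(Mul(9, Rational(-1, 70)), 2)), Mul(160, Mul(9, Rational(-1, 70)))), -1)) = Mul(-69470, Pow(Add(6, Mul(-2, Pow(Rational(-9, 70), 2)), Mul(160, Rational(-9, 70))), -1)) = Mul(-69470, Pow(Add(6, Mul(-2, Rational(81, 4900)), Rational(-144, 7)), -1)) = Mul(-69470, Pow(Add(6, Rational(-81, 2450), Rational(-144, 7)), -1)) = Mul(-69470, Pow(Rational(-35781, 2450), -1)) = Mul(-69470, Rational(-2450, 35781)) = Rational(170201500, 35781)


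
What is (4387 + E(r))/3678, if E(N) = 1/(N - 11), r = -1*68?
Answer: 57762/48427 ≈ 1.1928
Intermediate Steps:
r = -68
E(N) = 1/(-11 + N)
(4387 + E(r))/3678 = (4387 + 1/(-11 - 68))/3678 = (4387 + 1/(-79))*(1/3678) = (4387 - 1/79)*(1/3678) = (346572/79)*(1/3678) = 57762/48427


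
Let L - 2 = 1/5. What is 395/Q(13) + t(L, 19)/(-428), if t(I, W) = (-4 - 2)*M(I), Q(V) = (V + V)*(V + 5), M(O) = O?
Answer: 219047/250380 ≈ 0.87486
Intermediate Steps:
L = 11/5 (L = 2 + 1/5 = 2 + ⅕ = 11/5 ≈ 2.2000)
Q(V) = 2*V*(5 + V) (Q(V) = (2*V)*(5 + V) = 2*V*(5 + V))
t(I, W) = -6*I (t(I, W) = (-4 - 2)*I = -6*I)
395/Q(13) + t(L, 19)/(-428) = 395/((2*13*(5 + 13))) - 6*11/5/(-428) = 395/((2*13*18)) - 66/5*(-1/428) = 395/468 + 33/1070 = 219047/250380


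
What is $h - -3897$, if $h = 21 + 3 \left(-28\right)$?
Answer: $3834$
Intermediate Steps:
$h = -63$ ($h = 21 - 84 = -63$)
$h - -3897 = -63 - -3897 = -63 + 3897 = 3834$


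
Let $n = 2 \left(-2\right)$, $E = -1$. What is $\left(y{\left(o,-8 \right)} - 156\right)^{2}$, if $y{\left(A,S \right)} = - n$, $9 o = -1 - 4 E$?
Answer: $23104$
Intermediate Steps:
$n = -4$
$o = \frac{1}{3}$ ($o = \frac{-1 - -4}{9} = \frac{-1 + 4}{9} = \frac{1}{9} \cdot 3 = \frac{1}{3} \approx 0.33333$)
$y{\left(A,S \right)} = 4$ ($y{\left(A,S \right)} = \left(-1\right) \left(-4\right) = 4$)
$\left(y{\left(o,-8 \right)} - 156\right)^{2} = \left(4 - 156\right)^{2} = \left(-152\right)^{2} = 23104$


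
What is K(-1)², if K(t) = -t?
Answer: 1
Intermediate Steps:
K(-1)² = (-1*(-1))² = 1² = 1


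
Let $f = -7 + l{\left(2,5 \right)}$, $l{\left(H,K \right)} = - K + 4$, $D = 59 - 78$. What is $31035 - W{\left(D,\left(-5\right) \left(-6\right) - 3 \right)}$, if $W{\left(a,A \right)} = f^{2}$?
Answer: $30971$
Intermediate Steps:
$D = -19$
$l{\left(H,K \right)} = 4 - K$
$f = -8$ ($f = -7 + \left(4 - 5\right) = -7 - 1 = -8$)
$W{\left(a,A \right)} = 64$ ($W{\left(a,A \right)} = \left(-8\right)^{2} = 64$)
$31035 - W{\left(D,\left(-5\right) \left(-6\right) - 3 \right)} = 31035 - 64 = 30971$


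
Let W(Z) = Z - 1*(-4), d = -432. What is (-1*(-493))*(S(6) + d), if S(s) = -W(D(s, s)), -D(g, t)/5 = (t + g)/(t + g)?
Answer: -212483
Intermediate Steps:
D(g, t) = -5 (D(g, t) = -5*(t + g)/(t + g) = -5*(g + t)/(g + t) = -5*1 = -5)
W(Z) = 4 + Z (W(Z) = Z + 4 = 4 + Z)
S(s) = 1 (S(s) = -(4 - 5) = -1*(-1) = 1)
(-1*(-493))*(S(6) + d) = (-1*(-493))*(1 - 432) = 493*(-431) = -212483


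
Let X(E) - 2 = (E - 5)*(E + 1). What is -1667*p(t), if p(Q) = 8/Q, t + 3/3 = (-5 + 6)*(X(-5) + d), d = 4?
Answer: -13336/45 ≈ -296.36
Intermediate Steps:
X(E) = 2 + (1 + E)*(-5 + E) (X(E) = 2 + (E - 5)*(E + 1) = 2 + (-5 + E)*(1 + E) = 2 + (1 + E)*(-5 + E))
t = 45 (t = -1 + (-5 + 6)*((-3 + (-5)**2 - 4*(-5)) + 4) = -1 + 1*((-3 + 25 + 20) + 4) = -1 + 1*(42 + 4) = -1 + 1*46 = -1 + 46 = 45)
-1667*p(t) = -13336/45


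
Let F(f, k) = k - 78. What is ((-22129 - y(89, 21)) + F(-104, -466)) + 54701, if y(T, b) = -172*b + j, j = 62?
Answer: 35578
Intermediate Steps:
F(f, k) = -78 + k
y(T, b) = 62 - 172*b (y(T, b) = -172*b + 62 = 62 - 172*b)
((-22129 - y(89, 21)) + F(-104, -466)) + 54701 = ((-22129 - (62 - 172*21)) + (-78 - 466)) + 54701 = ((-22129 - (62 - 3612)) - 544) + 54701 = ((-22129 - 1*(-3550)) - 544) + 54701 = ((-22129 + 3550) - 544) + 54701 = (-18579 - 544) + 54701 = -19123 + 54701 = 35578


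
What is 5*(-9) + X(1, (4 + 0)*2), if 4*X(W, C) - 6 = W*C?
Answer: -83/2 ≈ -41.500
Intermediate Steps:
X(W, C) = 3/2 + C*W/4 (X(W, C) = 3/2 + (W*C)/4 = 3/2 + (C*W)/4 = 3/2 + C*W/4)
5*(-9) + X(1, (4 + 0)*2) = 5*(-9) + (3/2 + (1/4)*((4 + 0)*2)*1) = -45 + (3/2 + (1/4)*(4*2)*1) = -45 + (3/2 + (1/4)*8*1) = -45 + (3/2 + 2) = -45 + 7/2 = -83/2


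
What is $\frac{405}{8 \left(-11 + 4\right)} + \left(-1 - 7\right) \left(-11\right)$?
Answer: $\frac{4523}{56} \approx 80.768$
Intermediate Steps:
$\frac{405}{8 \left(-11 + 4\right)} + \left(-1 - 7\right) \left(-11\right) = \frac{405}{8 \left(-7\right)} - -88 = \frac{405}{-56} + 88 = 405 \left(- \frac{1}{56}\right) + 88 = - \frac{405}{56} + 88 = \frac{4523}{56}$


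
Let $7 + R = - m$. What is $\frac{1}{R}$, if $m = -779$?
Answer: $\frac{1}{772} \approx 0.0012953$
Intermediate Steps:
$R = 772$ ($R = -7 - -779 = -7 + 779 = 772$)
$\frac{1}{R} = \frac{1}{772}$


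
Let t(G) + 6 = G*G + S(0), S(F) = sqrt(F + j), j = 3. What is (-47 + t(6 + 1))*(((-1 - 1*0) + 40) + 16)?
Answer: -220 + 55*sqrt(3) ≈ -124.74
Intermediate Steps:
S(F) = sqrt(3 + F) (S(F) = sqrt(F + 3) = sqrt(3 + F))
t(G) = -6 + sqrt(3) + G**2 (t(G) = -6 + (G*G + sqrt(3 + 0)) = -6 + (G**2 + sqrt(3)) = -6 + (sqrt(3) + G**2) = -6 + sqrt(3) + G**2)
(-47 + t(6 + 1))*(((-1 - 1*0) + 40) + 16) = (-47 + (-6 + sqrt(3) + (6 + 1)**2))*(((-1 - 1*0) + 40) + 16) = (-47 + (-6 + sqrt(3) + 7**2))*(((-1 + 0) + 40) + 16) = (-47 + (-6 + sqrt(3) + 49))*((-1 + 40) + 16) = (-47 + (43 + sqrt(3)))*(39 + 16) = (-4 + sqrt(3))*55 = -220 + 55*sqrt(3)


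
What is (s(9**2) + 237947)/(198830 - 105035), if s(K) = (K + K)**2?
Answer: 264191/93795 ≈ 2.8167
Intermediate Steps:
s(K) = 4*K**2 (s(K) = (2*K)**2 = 4*K**2)
(s(9**2) + 237947)/(198830 - 105035) = (4*(9**2)**2 + 237947)/(198830 - 105035) = (4*81**2 + 237947)/93795 = (4*6561 + 237947)*(1/93795) = (26244 + 237947)*(1/93795) = 264191*(1/93795) = 264191/93795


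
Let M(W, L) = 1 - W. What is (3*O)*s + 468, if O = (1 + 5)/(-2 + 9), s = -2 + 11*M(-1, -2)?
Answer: 3636/7 ≈ 519.43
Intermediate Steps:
s = 20 (s = -2 + 11*(1 - 1*(-1)) = -2 + 11*(1 + 1) = -2 + 11*2 = -2 + 22 = 20)
O = 6/7 ≈ 0.85714
(3*O)*s + 468 = (3*(6/7))*20 + 468 = (18/7)*20 + 468 = 360/7 + 468 = 3636/7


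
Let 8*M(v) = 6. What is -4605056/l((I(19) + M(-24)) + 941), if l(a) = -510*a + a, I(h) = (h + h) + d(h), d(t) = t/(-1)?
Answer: 18420224/1956087 ≈ 9.4169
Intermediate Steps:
M(v) = ¾ (M(v) = (⅛)*6 = ¾)
d(t) = -t (d(t) = t*(-1) = -t)
I(h) = h (I(h) = (h + h) - h = 2*h - h = h)
l(a) = -509*a
-4605056/l((I(19) + M(-24)) + 941) = -4605056*(-1/(509*((19 + ¾) + 941))) = -4605056*(-1/(509*(79/4 + 941))) = -4605056/((-509*3843/4)) = -4605056/(-1956087/4) = -4605056*(-4/1956087) = 18420224/1956087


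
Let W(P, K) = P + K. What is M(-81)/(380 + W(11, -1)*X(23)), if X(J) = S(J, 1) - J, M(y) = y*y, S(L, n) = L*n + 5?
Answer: 6561/430 ≈ 15.258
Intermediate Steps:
S(L, n) = 5 + L*n
M(y) = y²
X(J) = 5 (X(J) = (5 + J*1) - J = (5 + J) - J = 5)
W(P, K) = K + P
M(-81)/(380 + W(11, -1)*X(23)) = (-81)²/(380 + (-1 + 11)*5) = 6561/(380 + 10*5) = 6561/(380 + 50) = 6561/430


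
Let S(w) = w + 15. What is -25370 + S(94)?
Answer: -25261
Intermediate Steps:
S(w) = 15 + w
-25370 + S(94) = -25370 + (15 + 94) = -25370 + 109 = -25261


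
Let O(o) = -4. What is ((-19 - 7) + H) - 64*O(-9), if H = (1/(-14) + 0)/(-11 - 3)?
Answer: 45081/196 ≈ 230.01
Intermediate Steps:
H = 1/196 (H = (-1/14 + 0)/(-14) = -1/14*(-1/14) = 1/196 ≈ 0.0051020)
((-19 - 7) + H) - 64*O(-9) = ((-19 - 7) + 1/196) - 64*(-4) = (-26 + 1/196) + 256 = -5095/196 + 256 = 45081/196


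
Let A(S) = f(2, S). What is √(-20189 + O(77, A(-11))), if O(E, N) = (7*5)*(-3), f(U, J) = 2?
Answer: I*√20294 ≈ 142.46*I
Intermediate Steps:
A(S) = 2
O(E, N) = -105 (O(E, N) = 35*(-3) = -105)
√(-20189 + O(77, A(-11))) = √(-20189 - 105) = √(-20294) = I*√20294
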